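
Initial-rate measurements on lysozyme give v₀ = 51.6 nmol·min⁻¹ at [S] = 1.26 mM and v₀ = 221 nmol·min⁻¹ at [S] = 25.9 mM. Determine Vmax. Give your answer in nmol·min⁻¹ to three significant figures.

In reciprocal form, 1/v = (Km/Vmax)·(1/[S]) + 1/Vmax. The two points give (1/[S], 1/v) = (0.7937, 0.01938) and (0.03861, 0.004525).
Slope = (0.01938 − 0.004525)/(0.7937 − 0.03861) = 0.01967; intercept = 0.01938 − 0.01967×0.7937 = 0.003765.
Vmax = 1/intercept = 266 nmol·min⁻¹; Km = slope × Vmax = 0.01967 × 266 = 5.23 mM.

266 nmol·min⁻¹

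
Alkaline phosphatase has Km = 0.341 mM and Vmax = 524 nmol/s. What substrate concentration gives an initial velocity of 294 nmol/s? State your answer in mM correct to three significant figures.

Rearranging v = Vmax[S]/(Km+[S]) gives [S] = Km·v/(Vmax − v).
[S] = 0.341 × 294 / (524 − 294) = 100.3/230.0 = 0.436 mM.

0.436 mM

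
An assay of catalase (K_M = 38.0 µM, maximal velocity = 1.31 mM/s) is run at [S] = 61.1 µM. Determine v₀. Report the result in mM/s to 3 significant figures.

0.808 mM/s

[S]/(Km+[S]) = 61.1/99.10 = 0.6165, the fractional saturation.
v = 0.6165 × Vmax = 0.6165 × 1.31 = 0.808 mM/s.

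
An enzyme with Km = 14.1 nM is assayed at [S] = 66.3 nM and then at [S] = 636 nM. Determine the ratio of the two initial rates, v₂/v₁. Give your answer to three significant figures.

1.19

Since Vmax cancels, v₂/v₁ = [S]₂(Km+[S]₁) / [S]₁(Km+[S]₂).
= 636×(14.1+66.3) / (66.3×(14.1+636)) = 51130/43100 = 1.19.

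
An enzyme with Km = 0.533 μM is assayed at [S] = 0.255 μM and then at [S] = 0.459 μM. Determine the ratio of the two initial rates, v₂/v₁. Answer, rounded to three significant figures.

Since Vmax cancels, v₂/v₁ = [S]₂(Km+[S]₁) / [S]₁(Km+[S]₂).
= 0.459×(0.533+0.255) / (0.255×(0.533+0.459)) = 0.3617/0.2530 = 1.43.

1.43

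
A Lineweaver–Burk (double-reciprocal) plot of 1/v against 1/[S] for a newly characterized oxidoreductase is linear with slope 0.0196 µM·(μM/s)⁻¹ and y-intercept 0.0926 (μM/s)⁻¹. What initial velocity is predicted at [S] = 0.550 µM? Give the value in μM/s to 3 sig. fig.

7.80 μM/s

The y-intercept is 1/Vmax, so Vmax = 1/0.0926 = 10.8 μM/s.
The slope is Km/Vmax, so Km = 0.0196 × 10.8 = 0.212 µM.
Then v = 10.8 × 0.550/(0.212 + 0.550) = 7.80 μM/s.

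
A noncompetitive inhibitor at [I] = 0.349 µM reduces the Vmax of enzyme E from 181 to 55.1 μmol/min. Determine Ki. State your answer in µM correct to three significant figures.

0.153 µM

Noncompetitive: Vmax,app = Vmax/α with α = 1 + [I]/Ki.
α = Vmax/Vmax,app = 181/55.1 = 3.285.
Ki = [I]/(α − 1) = 0.349/2.285 = 0.153 µM.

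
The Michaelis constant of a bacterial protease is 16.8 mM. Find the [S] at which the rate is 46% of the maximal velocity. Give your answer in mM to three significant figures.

14.3 mM

v/Vmax = [S]/(Km+[S]) = 0.46, so [S] = Km·0.46/(1 − 0.46) = 16.8 × 0.8519.
[S] = 14.3 mM.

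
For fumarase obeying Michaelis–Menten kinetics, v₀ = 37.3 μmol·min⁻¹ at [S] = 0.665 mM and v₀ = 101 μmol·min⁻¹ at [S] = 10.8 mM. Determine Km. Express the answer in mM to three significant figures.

1.36 mM

In reciprocal form, 1/v = (Km/Vmax)·(1/[S]) + 1/Vmax. The two points give (1/[S], 1/v) = (1.504, 0.02681) and (0.09259, 0.009901).
Slope = (0.02681 − 0.009901)/(1.504 − 0.09259) = 0.01198; intercept = 0.02681 − 0.01198×1.504 = 0.008792.
Vmax = 1/intercept = 114 μmol·min⁻¹; Km = slope × Vmax = 0.01198 × 114 = 1.36 mM.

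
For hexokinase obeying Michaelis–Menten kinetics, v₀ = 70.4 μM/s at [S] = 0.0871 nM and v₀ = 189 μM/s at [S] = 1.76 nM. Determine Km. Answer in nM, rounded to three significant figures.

From v = Vmax[S]/(Km+[S]), each point gives Vmax = v(Km+[S])/[S].
Equating: 70.4(Km+0.0871)/0.0871 = 189(Km+1.76)/1.76.
808.3·Km + 70.4 = 107.4·Km + 189, so (808.3 − 107.4)·Km = 189 − 70.4.
Km = 118.6/700.9 = 0.169 nM; then Vmax = 70.4(0.169+0.0871)/0.0871 = 207 μM/s.

0.169 nM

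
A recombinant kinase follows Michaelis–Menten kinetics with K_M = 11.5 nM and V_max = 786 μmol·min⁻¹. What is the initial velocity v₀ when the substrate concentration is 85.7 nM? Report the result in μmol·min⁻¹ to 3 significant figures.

v = Vmax·[S]/(Km + [S]) = 786 × 85.7 / (11.5 + 85.7)
  = 67360 / 97.20 = 693 μmol·min⁻¹.

693 μmol·min⁻¹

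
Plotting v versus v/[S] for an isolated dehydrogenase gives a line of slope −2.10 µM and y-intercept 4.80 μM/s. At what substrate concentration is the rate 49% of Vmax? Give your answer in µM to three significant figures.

The Eadie–Hofstee slope gives Km = 2.10 µM (slope = −Km).
v/Vmax = [S]/(Km+[S]) = 0.49 ⇒ [S] = Km·0.49/(1−0.49) = 2.10 × 0.9608 = 2.02 µM.

2.02 µM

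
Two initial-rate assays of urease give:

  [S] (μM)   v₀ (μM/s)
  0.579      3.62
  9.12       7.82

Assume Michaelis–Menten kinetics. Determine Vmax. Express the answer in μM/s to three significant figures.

In reciprocal form, 1/v = (Km/Vmax)·(1/[S]) + 1/Vmax. The two points give (1/[S], 1/v) = (1.727, 0.2762) and (0.1096, 0.1279).
Slope = (0.2762 − 0.1279)/(1.727 − 0.1096) = 0.09173; intercept = 0.2762 − 0.09173×1.727 = 0.1178.
Vmax = 1/intercept = 8.49 μM/s; Km = slope × Vmax = 0.09173 × 8.49 = 0.779 μM.

8.49 μM/s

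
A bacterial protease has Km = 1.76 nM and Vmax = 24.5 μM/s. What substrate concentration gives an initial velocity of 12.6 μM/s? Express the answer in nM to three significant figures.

The required fractional saturation is v/Vmax = 12.6/24.5 = 0.5143.
Then [S]/(Km+[S]) = 0.5143 ⇒ [S] = 1.76 × 0.5143/(1 − 0.5143) = 1.86 nM.

1.86 nM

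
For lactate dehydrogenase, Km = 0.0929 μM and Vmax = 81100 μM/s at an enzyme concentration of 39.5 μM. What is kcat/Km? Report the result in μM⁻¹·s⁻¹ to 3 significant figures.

kcat = Vmax/[E]total = 81100/39.5 = 2050 s⁻¹.
kcat/Km = 2050/0.0929 = 22100 μM⁻¹·s⁻¹.

22100 μM⁻¹·s⁻¹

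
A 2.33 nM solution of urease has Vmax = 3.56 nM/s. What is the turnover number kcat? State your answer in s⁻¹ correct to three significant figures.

kcat = Vmax/[E]total = 3.56 nM/s / 2.33 nM = 1.53 s⁻¹.

1.53 s⁻¹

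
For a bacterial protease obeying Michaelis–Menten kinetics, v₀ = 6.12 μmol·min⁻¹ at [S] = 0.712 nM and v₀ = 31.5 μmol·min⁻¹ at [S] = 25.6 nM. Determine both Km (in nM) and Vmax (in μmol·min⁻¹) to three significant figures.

From v = Vmax[S]/(Km+[S]), each point gives Vmax = v(Km+[S])/[S].
Equating: 6.12(Km+0.712)/0.712 = 31.5(Km+25.6)/25.6.
8.596·Km + 6.12 = 1.230·Km + 31.5, so (8.596 − 1.230)·Km = 31.5 − 6.12.
Km = 25.38/7.365 = 3.45 nM; then Vmax = 6.12(3.45+0.712)/0.712 = 35.7 μmol·min⁻¹.

Km = 3.45 nM; Vmax = 35.7 μmol·min⁻¹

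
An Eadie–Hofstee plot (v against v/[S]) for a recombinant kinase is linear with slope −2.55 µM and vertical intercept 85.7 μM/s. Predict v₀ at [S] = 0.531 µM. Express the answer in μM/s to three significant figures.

14.8 μM/s

In the Eadie–Hofstee form v = Vmax − Km·(v/[S]), the slope is −Km and the intercept is Vmax, so Km = 2.55 µM and Vmax = 85.7 μM/s.
v = 85.7 × 0.531/(2.55 + 0.531) = 14.8 μM/s.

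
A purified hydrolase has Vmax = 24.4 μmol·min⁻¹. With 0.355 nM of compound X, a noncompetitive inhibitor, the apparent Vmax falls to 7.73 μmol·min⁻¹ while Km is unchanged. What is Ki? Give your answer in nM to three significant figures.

0.165 nM

Noncompetitive: Vmax,app = Vmax/α with α = 1 + [I]/Ki.
α = Vmax/Vmax,app = 24.4/7.73 = 3.157.
Ki = [I]/(α − 1) = 0.355/2.157 = 0.165 nM.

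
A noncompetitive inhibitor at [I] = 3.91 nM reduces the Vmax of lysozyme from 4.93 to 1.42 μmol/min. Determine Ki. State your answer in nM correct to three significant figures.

1.58 nM

Noncompetitive: Vmax,app = Vmax/α with α = 1 + [I]/Ki.
α = Vmax/Vmax,app = 4.93/1.42 = 3.472.
Ki = [I]/(α − 1) = 3.91/2.472 = 1.58 nM.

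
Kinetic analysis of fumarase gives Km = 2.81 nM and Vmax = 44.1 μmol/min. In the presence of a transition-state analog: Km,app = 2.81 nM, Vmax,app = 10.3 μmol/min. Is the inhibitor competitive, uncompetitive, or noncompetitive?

Vmax decreases (44.1 → 10.3 μmol/min) while Km is unchanged — pure noncompetitive inhibition.

noncompetitive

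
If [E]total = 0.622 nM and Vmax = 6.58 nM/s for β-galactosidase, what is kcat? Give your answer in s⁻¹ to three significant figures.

10.6 s⁻¹

kcat = Vmax/[E]total = 6.58 nM/s / 0.622 nM = 10.6 s⁻¹.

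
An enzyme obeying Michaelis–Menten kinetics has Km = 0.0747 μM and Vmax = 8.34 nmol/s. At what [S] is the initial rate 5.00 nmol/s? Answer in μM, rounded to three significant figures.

Rearranging v = Vmax[S]/(Km+[S]) gives [S] = Km·v/(Vmax − v).
[S] = 0.0747 × 5.00 / (8.34 − 5.00) = 0.3735/3.340 = 0.112 μM.

0.112 μM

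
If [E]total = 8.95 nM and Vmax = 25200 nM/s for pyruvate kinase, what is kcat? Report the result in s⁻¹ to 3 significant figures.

kcat = Vmax/[E]total = 25200 nM/s / 8.95 nM = 2820 s⁻¹.

2820 s⁻¹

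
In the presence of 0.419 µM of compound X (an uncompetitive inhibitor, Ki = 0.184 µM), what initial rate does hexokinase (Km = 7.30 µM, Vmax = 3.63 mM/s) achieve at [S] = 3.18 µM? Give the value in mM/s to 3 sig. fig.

α = 1 + [I]/Ki = 1 + 0.419/0.184 = 3.277.
For an uncompetitive inhibitor, both parameters are divided by α, giving Vmax/α and Km/α: Km,app = 2.23 µM, Vmax,app = 1.11 mM/s.
v = Vmax,app·[S]/(Km,app + [S]) = 1.11 × 3.18/(2.23 + 3.18) = 0.651 mM/s.

0.651 mM/s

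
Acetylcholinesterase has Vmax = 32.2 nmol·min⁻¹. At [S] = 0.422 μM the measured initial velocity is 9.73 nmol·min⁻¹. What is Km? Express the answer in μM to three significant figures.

v/Vmax = 9.73/32.2 = 0.3022 = [S]/(Km+[S]).
So Km + [S] = [S]/0.3022 = 1.397 μM, giving Km = 1.397 − 0.422 = 0.975 μM.

0.975 μM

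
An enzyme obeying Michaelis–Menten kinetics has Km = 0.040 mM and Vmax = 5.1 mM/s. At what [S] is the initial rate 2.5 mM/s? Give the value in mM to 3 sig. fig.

0.0385 mM

Rearranging v = Vmax[S]/(Km+[S]) gives [S] = Km·v/(Vmax − v).
[S] = 0.040 × 2.5 / (5.1 − 2.5) = 0.1000/2.600 = 0.0385 mM.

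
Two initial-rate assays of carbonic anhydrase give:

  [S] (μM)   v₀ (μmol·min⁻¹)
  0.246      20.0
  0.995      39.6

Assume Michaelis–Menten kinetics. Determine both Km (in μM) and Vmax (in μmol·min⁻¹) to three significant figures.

Km = 0.472 μM; Vmax = 58.4 μmol·min⁻¹

In reciprocal form, 1/v = (Km/Vmax)·(1/[S]) + 1/Vmax. The two points give (1/[S], 1/v) = (4.065, 0.05000) and (1.005, 0.02525).
Slope = (0.05000 − 0.02525)/(4.065 − 1.005) = 0.008087; intercept = 0.05000 − 0.008087×4.065 = 0.01712.
Vmax = 1/intercept = 58.4 μmol·min⁻¹; Km = slope × Vmax = 0.008087 × 58.4 = 0.472 μM.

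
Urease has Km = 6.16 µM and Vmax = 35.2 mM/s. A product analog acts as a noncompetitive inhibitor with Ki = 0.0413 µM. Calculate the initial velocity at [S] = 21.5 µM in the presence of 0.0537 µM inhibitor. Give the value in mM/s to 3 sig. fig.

α = 1 + [I]/Ki = 1 + 0.0537/0.0413 = 2.300.
For a noncompetitive inhibitor, Vmax is reduced to Vmax/α while Km is unchanged: Km,app = 6.16 µM, Vmax,app = 15.3 mM/s.
v = Vmax,app·[S]/(Km,app + [S]) = 15.3 × 21.5/(6.16 + 21.5) = 11.9 mM/s.

11.9 mM/s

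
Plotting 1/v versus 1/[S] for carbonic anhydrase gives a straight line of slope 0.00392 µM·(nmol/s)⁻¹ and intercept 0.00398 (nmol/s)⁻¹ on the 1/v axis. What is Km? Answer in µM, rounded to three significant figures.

y-intercept = 1/Vmax ⇒ Vmax = 251 nmol/s; slope = Km/Vmax ⇒ Km = slope × Vmax.
Km = 0.00392 × 251 = 0.985 µM.

0.985 µM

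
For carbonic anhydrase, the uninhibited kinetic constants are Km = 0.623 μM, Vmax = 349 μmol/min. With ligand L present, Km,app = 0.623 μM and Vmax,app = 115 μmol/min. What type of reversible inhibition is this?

Vmax decreases (349 → 115 μmol/min) while Km is unchanged — pure noncompetitive inhibition.

noncompetitive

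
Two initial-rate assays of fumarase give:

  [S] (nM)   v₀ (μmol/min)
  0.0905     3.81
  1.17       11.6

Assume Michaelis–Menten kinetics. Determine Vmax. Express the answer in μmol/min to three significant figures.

From v = Vmax[S]/(Km+[S]), each point gives Vmax = v(Km+[S])/[S].
Equating: 3.81(Km+0.0905)/0.0905 = 11.6(Km+1.17)/1.17.
42.10·Km + 3.81 = 9.915·Km + 11.6, so (42.10 − 9.915)·Km = 11.6 − 3.81.
Km = 7.790/32.18 = 0.242 nM; then Vmax = 3.81(0.242+0.0905)/0.0905 = 14.0 μmol/min.

14.0 μmol/min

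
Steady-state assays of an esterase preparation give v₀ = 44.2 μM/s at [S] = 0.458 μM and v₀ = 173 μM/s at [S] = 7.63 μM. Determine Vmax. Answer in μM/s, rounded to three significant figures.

213 μM/s

From v = Vmax[S]/(Km+[S]), each point gives Vmax = v(Km+[S])/[S].
Equating: 44.2(Km+0.458)/0.458 = 173(Km+7.63)/7.63.
96.51·Km + 44.2 = 22.67·Km + 173, so (96.51 − 22.67)·Km = 173 − 44.2.
Km = 128.8/73.83 = 1.74 μM; then Vmax = 44.2(1.74+0.458)/0.458 = 213 μM/s.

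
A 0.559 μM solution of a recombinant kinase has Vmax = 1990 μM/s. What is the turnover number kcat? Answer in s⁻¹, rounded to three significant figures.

kcat = Vmax/[E]total = 1990 μM/s / 0.559 μM = 3560 s⁻¹.

3560 s⁻¹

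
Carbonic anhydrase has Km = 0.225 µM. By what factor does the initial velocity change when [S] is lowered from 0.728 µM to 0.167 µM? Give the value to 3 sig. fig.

Since Vmax cancels, v₂/v₁ = [S]₂(Km+[S]₁) / [S]₁(Km+[S]₂).
= 0.167×(0.225+0.728) / (0.728×(0.225+0.167)) = 0.1592/0.2854 = 0.558.

0.558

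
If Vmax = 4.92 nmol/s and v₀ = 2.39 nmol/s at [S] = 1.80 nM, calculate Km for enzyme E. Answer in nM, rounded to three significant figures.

1.91 nM

v/Vmax = 2.39/4.92 = 0.4858 = [S]/(Km+[S]).
So Km + [S] = [S]/0.4858 = 3.705 nM, giving Km = 3.705 − 1.80 = 1.91 nM.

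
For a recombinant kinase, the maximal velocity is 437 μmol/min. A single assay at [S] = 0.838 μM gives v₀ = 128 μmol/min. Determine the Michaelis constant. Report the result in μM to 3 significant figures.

2.02 μM

v/Vmax = 128/437 = 0.2929 = [S]/(Km+[S]).
So Km + [S] = [S]/0.2929 = 2.861 μM, giving Km = 2.861 − 0.838 = 2.02 μM.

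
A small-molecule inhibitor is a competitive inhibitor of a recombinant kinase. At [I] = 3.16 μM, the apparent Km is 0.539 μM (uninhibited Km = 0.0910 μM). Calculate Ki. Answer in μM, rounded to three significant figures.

Competitive: Km,app = α·Km with α = 1 + [I]/Ki.
α = Km,app/Km = 0.539/0.0910 = 5.923.
Ki = [I]/(α − 1) = 3.16/4.923 = 0.642 μM.

0.642 μM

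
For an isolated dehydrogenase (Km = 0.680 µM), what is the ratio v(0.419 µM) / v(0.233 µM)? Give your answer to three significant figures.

Since Vmax cancels, v₂/v₁ = [S]₂(Km+[S]₁) / [S]₁(Km+[S]₂).
= 0.419×(0.680+0.233) / (0.233×(0.680+0.419)) = 0.3825/0.2561 = 1.49.

1.49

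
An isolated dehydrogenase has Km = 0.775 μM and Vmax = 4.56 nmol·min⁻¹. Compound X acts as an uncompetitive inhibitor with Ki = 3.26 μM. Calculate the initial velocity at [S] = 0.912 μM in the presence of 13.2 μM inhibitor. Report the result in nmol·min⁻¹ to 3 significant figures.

With α = 1 + [I]/Ki = 1 + 13.2/3.26 = 5.049, the uncompetitive rate law is v = (Vmax/α)·[S] / (Km/α + [S]).
v = (4.56/5.049)×0.912 / (0.775/5.049 + 0.912) = 0.8237/1.065 = 0.773 nmol·min⁻¹.

0.773 nmol·min⁻¹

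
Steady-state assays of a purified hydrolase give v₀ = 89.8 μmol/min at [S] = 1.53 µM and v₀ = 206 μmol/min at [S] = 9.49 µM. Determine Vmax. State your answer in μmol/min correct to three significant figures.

From v = Vmax[S]/(Km+[S]), each point gives Vmax = v(Km+[S])/[S].
Equating: 89.8(Km+1.53)/1.53 = 206(Km+9.49)/9.49.
58.69·Km + 89.8 = 21.71·Km + 206, so (58.69 − 21.71)·Km = 206 − 89.8.
Km = 116.2/36.99 = 3.14 µM; then Vmax = 89.8(3.14+1.53)/1.53 = 274 μmol/min.

274 μmol/min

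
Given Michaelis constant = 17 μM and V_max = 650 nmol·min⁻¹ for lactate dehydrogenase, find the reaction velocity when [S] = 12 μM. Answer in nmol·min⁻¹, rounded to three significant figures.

[S]/(Km+[S]) = 12/29.00 = 0.4138, the fractional saturation.
v = 0.4138 × Vmax = 0.4138 × 650 = 269 nmol·min⁻¹.

269 nmol·min⁻¹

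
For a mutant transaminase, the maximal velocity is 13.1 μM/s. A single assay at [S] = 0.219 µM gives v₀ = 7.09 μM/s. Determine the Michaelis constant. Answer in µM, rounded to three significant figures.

0.186 µM

v/Vmax = 7.09/13.1 = 0.5412 = [S]/(Km+[S]).
So Km + [S] = [S]/0.5412 = 0.4046 µM, giving Km = 0.4046 − 0.219 = 0.186 µM.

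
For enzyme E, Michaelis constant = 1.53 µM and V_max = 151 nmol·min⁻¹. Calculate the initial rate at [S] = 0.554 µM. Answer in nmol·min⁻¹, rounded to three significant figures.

40.1 nmol·min⁻¹

[S]/(Km+[S]) = 0.554/2.084 = 0.2658, the fractional saturation.
v = 0.2658 × Vmax = 0.2658 × 151 = 40.1 nmol·min⁻¹.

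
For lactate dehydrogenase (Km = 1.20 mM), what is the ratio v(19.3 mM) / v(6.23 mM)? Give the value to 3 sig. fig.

The fractional saturations are [S]/(Km+[S]) = 6.23/7.430 = 0.8385 and 19.3/20.50 = 0.9415.
v₂/v₁ is just their ratio: 0.9415/0.8385 = 1.12.

1.12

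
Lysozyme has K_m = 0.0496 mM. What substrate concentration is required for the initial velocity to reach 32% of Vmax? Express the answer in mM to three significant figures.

0.0233 mM

v/Vmax = [S]/(Km+[S]) = 0.32, so [S] = Km·0.32/(1 − 0.32) = 0.0496 × 0.4706.
[S] = 0.0233 mM.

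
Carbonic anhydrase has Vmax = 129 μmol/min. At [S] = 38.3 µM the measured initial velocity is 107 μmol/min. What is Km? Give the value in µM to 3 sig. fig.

7.87 µM

v/Vmax = 107/129 = 0.8295 = [S]/(Km+[S]).
So Km + [S] = [S]/0.8295 = 46.17 µM, giving Km = 46.17 − 38.3 = 7.87 µM.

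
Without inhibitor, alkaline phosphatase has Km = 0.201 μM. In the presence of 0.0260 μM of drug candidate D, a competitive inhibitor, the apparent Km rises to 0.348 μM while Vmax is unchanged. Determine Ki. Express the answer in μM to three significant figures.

Competitive: Km,app = α·Km with α = 1 + [I]/Ki.
α = Km,app/Km = 0.348/0.201 = 1.731.
Since α = 1 + [I]/Ki, [I]/Ki = 1.731 − 1 = 0.7313 and Ki = 0.0260/0.7313 = 0.0356 μM.

0.0356 μM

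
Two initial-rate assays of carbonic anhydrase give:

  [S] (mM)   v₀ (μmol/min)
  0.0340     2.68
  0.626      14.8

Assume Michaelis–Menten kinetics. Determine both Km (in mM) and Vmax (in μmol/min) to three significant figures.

Km = 0.220 mM; Vmax = 20.0 μmol/min

In reciprocal form, 1/v = (Km/Vmax)·(1/[S]) + 1/Vmax. The two points give (1/[S], 1/v) = (29.41, 0.3731) and (1.597, 0.06757).
Slope = (0.3731 − 0.06757)/(29.41 − 1.597) = 0.01099; intercept = 0.3731 − 0.01099×29.41 = 0.05002.
Vmax = 1/intercept = 20.0 μmol/min; Km = slope × Vmax = 0.01099 × 20.0 = 0.220 mM.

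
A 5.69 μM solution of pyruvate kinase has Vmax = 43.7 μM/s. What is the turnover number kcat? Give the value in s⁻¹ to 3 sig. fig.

kcat = Vmax/[E]total = 43.7 μM/s / 5.69 μM = 7.68 s⁻¹.

7.68 s⁻¹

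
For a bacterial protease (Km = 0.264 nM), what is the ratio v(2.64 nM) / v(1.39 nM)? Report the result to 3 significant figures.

The fractional saturations are [S]/(Km+[S]) = 1.39/1.654 = 0.8404 and 2.64/2.904 = 0.9091.
v₂/v₁ is just their ratio: 0.9091/0.8404 = 1.08.

1.08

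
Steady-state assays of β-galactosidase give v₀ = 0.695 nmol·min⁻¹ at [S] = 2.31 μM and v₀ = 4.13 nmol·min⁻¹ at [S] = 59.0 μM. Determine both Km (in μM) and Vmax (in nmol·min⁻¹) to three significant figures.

From v = Vmax[S]/(Km+[S]), each point gives Vmax = v(Km+[S])/[S].
Equating: 0.695(Km+2.31)/2.31 = 4.13(Km+59.0)/59.0.
0.3009·Km + 0.695 = 0.07000·Km + 4.13, so (0.3009 − 0.07000)·Km = 4.13 − 0.695.
Km = 3.435/0.2309 = 14.9 μM; then Vmax = 0.695(14.9+2.31)/2.31 = 5.17 nmol·min⁻¹.

Km = 14.9 μM; Vmax = 5.17 nmol·min⁻¹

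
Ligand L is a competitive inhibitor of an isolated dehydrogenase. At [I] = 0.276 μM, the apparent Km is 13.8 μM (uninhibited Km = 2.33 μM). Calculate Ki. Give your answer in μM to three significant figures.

0.0561 μM

Competitive: Km,app = α·Km with α = 1 + [I]/Ki.
α = Km,app/Km = 13.8/2.33 = 5.923.
Since α = 1 + [I]/Ki, [I]/Ki = 5.923 − 1 = 4.923 and Ki = 0.276/4.923 = 0.0561 μM.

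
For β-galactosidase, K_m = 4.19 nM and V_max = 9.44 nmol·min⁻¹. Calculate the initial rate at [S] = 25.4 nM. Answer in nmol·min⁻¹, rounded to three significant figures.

v = Vmax·[S]/(Km + [S]) = 9.44 × 25.4 / (4.19 + 25.4)
  = 239.8 / 29.59 = 8.10 nmol·min⁻¹.

8.10 nmol·min⁻¹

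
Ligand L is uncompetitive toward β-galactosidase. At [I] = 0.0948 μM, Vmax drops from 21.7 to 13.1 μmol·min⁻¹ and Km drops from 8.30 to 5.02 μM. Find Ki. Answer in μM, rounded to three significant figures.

Uncompetitive: Vmax,app = Vmax/α (and Km,app = Km/α) with α = 1 + [I]/Ki.
α = Vmax/Vmax,app = 21.7/13.1 = 1.656.
Ki = [I]/(α − 1) = 0.0948/0.6565 = 0.144 μM.

0.144 μM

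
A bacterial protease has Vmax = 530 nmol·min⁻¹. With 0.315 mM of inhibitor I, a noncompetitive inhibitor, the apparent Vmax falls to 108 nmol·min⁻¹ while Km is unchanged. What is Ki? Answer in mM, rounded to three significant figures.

Noncompetitive: Vmax,app = Vmax/α with α = 1 + [I]/Ki.
α = Vmax/Vmax,app = 530/108 = 4.907.
Ki = [I]/(α − 1) = 0.315/3.907 = 0.0806 mM.

0.0806 mM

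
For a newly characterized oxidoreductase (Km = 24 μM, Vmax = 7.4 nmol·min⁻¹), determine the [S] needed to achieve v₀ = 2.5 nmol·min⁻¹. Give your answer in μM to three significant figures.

The required fractional saturation is v/Vmax = 2.5/7.4 = 0.3378.
Then [S]/(Km+[S]) = 0.3378 ⇒ [S] = 24 × 0.3378/(1 − 0.3378) = 12.2 μM.

12.2 μM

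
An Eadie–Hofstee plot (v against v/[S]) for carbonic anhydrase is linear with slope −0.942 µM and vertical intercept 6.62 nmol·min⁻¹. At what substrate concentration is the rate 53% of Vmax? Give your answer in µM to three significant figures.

The Eadie–Hofstee slope gives Km = 0.942 µM (slope = −Km).
v/Vmax = [S]/(Km+[S]) = 0.53 ⇒ [S] = Km·0.53/(1−0.53) = 0.942 × 1.128 = 1.06 µM.

1.06 µM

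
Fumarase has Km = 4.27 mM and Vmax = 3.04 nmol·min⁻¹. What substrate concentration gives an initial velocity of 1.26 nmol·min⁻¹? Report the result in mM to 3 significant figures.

The required fractional saturation is v/Vmax = 1.26/3.04 = 0.4145.
Then [S]/(Km+[S]) = 0.4145 ⇒ [S] = 4.27 × 0.4145/(1 − 0.4145) = 3.02 mM.

3.02 mM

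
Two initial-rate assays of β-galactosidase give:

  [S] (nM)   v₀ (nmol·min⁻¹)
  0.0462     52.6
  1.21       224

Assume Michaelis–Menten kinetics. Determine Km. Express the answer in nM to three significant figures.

In reciprocal form, 1/v = (Km/Vmax)·(1/[S]) + 1/Vmax. The two points give (1/[S], 1/v) = (21.65, 0.01901) and (0.8264, 0.004464).
Slope = (0.01901 − 0.004464)/(21.65 − 0.8264) = 0.0006988; intercept = 0.01901 − 0.0006988×21.65 = 0.003887.
Vmax = 1/intercept = 257 nmol·min⁻¹; Km = slope × Vmax = 0.0006988 × 257 = 0.180 nM.

0.180 nM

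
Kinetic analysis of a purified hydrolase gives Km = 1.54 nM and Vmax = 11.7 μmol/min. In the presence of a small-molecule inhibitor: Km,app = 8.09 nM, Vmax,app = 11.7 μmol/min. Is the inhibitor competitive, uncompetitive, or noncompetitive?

competitive

Km increases (1.54 → 8.09 nM) while Vmax is unchanged — the hallmark of competitive inhibition.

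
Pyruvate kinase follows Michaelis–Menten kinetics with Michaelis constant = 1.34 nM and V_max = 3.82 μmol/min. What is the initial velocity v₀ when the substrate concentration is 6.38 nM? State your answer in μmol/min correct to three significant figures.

3.16 μmol/min

v = Vmax·[S]/(Km + [S]) = 3.82 × 6.38 / (1.34 + 6.38)
  = 24.37 / 7.720 = 3.16 μmol/min.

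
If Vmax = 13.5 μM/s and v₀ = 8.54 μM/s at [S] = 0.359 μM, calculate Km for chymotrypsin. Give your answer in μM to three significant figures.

From v = Vmax[S]/(Km+[S]), Km = [S](Vmax − v)/v.
Km = 0.359 × (13.5 − 8.54) / 8.54 = 1.781/8.54 = 0.209 μM.

0.209 μM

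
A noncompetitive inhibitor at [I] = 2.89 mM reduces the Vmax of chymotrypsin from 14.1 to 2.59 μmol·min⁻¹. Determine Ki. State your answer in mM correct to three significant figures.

0.650 mM

Noncompetitive: Vmax,app = Vmax/α with α = 1 + [I]/Ki.
α = Vmax/Vmax,app = 14.1/2.59 = 5.444.
Ki = [I]/(α − 1) = 2.89/4.444 = 0.650 mM.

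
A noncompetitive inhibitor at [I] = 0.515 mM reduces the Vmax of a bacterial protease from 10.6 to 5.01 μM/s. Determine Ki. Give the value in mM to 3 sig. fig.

0.462 mM

Noncompetitive: Vmax,app = Vmax/α with α = 1 + [I]/Ki.
α = Vmax/Vmax,app = 10.6/5.01 = 2.116.
Since α = 1 + [I]/Ki, [I]/Ki = 2.116 − 1 = 1.116 and Ki = 0.515/1.116 = 0.462 mM.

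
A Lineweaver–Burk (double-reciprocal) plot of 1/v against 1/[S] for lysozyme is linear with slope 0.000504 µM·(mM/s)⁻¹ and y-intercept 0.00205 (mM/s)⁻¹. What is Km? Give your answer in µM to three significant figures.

y-intercept = 1/Vmax ⇒ Vmax = 488 mM/s; slope = Km/Vmax ⇒ Km = slope × Vmax.
Km = 0.000504 × 488 = 0.246 µM.

0.246 µM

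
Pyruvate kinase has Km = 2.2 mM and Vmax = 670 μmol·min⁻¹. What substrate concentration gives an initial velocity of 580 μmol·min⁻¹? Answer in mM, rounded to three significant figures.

14.2 mM

The required fractional saturation is v/Vmax = 580/670 = 0.8657.
Then [S]/(Km+[S]) = 0.8657 ⇒ [S] = 2.2 × 0.8657/(1 − 0.8657) = 14.2 mM.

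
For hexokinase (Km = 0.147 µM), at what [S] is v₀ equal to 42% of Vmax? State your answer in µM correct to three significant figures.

v/Vmax = [S]/(Km+[S]) = 0.42, so [S] = Km·0.42/(1 − 0.42) = 0.147 × 0.7241.
[S] = 0.106 µM.

0.106 µM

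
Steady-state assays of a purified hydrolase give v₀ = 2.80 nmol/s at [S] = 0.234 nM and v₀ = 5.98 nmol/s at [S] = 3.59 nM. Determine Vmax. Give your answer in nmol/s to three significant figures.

6.49 nmol/s

From v = Vmax[S]/(Km+[S]), each point gives Vmax = v(Km+[S])/[S].
Equating: 2.80(Km+0.234)/0.234 = 5.98(Km+3.59)/3.59.
11.97·Km + 2.80 = 1.666·Km + 5.98, so (11.97 − 1.666)·Km = 5.98 − 2.80.
Km = 3.180/10.30 = 0.309 nM; then Vmax = 2.80(0.309+0.234)/0.234 = 6.49 nmol/s.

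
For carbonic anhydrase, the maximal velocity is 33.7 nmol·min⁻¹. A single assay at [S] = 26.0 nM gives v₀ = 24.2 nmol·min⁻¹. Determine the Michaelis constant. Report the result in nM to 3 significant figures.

v/Vmax = 24.2/33.7 = 0.7181 = [S]/(Km+[S]).
So Km + [S] = [S]/0.7181 = 36.21 nM, giving Km = 36.21 − 26.0 = 10.2 nM.

10.2 nM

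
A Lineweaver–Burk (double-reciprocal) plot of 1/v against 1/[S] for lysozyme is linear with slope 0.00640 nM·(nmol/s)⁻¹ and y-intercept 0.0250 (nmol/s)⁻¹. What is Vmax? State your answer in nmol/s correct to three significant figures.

The y-intercept of a Lineweaver–Burk plot equals 1/Vmax, so Vmax = 1/0.0250 = 40.0 nmol/s.

40.0 nmol/s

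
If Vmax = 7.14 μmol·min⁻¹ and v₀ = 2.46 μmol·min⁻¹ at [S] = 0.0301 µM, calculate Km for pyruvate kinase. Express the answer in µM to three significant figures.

v/Vmax = 2.46/7.14 = 0.3445 = [S]/(Km+[S]).
So Km + [S] = [S]/0.3445 = 0.08736 µM, giving Km = 0.08736 − 0.0301 = 0.0573 µM.

0.0573 µM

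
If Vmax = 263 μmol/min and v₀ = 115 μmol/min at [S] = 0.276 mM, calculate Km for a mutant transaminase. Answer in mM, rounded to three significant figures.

From v = Vmax[S]/(Km+[S]), Km = [S](Vmax − v)/v.
Km = 0.276 × (263 − 115) / 115 = 40.85/115 = 0.355 mM.

0.355 mM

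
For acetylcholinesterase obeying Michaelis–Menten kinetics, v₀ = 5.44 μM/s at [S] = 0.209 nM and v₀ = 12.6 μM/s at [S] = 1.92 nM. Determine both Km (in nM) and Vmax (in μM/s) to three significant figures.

Km = 0.368 nM; Vmax = 15.0 μM/s

From v = Vmax[S]/(Km+[S]), each point gives Vmax = v(Km+[S])/[S].
Equating: 5.44(Km+0.209)/0.209 = 12.6(Km+1.92)/1.92.
26.03·Km + 5.44 = 6.562·Km + 12.6, so (26.03 − 6.562)·Km = 12.6 − 5.44.
Km = 7.160/19.47 = 0.368 nM; then Vmax = 5.44(0.368+0.209)/0.209 = 15.0 μM/s.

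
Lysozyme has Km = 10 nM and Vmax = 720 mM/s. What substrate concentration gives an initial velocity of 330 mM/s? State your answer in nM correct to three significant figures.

Rearranging v = Vmax[S]/(Km+[S]) gives [S] = Km·v/(Vmax − v).
[S] = 10 × 330 / (720 − 330) = 3300/390.0 = 8.46 nM.

8.46 nM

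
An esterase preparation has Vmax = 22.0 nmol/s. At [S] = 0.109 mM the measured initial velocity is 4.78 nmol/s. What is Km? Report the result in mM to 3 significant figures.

v/Vmax = 4.78/22.0 = 0.2173 = [S]/(Km+[S]).
So Km + [S] = [S]/0.2173 = 0.5017 mM, giving Km = 0.5017 − 0.109 = 0.393 mM.

0.393 mM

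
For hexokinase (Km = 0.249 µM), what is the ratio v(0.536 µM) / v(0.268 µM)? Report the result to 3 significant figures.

Since Vmax cancels, v₂/v₁ = [S]₂(Km+[S]₁) / [S]₁(Km+[S]₂).
= 0.536×(0.249+0.268) / (0.268×(0.249+0.536)) = 0.2771/0.2104 = 1.32.

1.32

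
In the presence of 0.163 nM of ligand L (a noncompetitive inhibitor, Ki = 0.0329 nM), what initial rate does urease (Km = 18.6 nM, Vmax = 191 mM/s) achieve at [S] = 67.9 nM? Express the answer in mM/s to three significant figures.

25.2 mM/s

With α = 1 + [I]/Ki = 1 + 0.163/0.0329 = 5.954, the noncompetitive rate law is v = (Vmax/α)·[S] / (Km + [S]).
v = (191/5.954)×67.9 / (18.6 + 67.9) = 2178/86.50 = 25.2 mM/s.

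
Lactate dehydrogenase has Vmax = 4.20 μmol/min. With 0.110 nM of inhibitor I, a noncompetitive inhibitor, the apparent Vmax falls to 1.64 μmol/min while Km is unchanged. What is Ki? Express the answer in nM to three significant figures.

0.0705 nM

Noncompetitive: Vmax,app = Vmax/α with α = 1 + [I]/Ki.
α = Vmax/Vmax,app = 4.20/1.64 = 2.561.
Since α = 1 + [I]/Ki, [I]/Ki = 2.561 − 1 = 1.561 and Ki = 0.110/1.561 = 0.0705 nM.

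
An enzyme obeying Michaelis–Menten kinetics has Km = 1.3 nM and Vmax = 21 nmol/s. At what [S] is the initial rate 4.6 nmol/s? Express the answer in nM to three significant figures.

The required fractional saturation is v/Vmax = 4.6/21 = 0.2190.
Then [S]/(Km+[S]) = 0.2190 ⇒ [S] = 1.3 × 0.2190/(1 − 0.2190) = 0.365 nM.

0.365 nM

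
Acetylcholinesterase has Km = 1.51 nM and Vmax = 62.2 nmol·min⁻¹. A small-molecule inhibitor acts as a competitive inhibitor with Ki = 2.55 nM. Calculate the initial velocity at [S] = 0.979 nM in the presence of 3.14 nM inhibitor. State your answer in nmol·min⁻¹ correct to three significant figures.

α = 1 + [I]/Ki = 1 + 3.14/2.55 = 2.231.
For a competitive inhibitor, Vmax is unchanged and the apparent Km becomes α·Km: Km,app = 3.37 nM, Vmax,app = 62.2 nmol·min⁻¹.
v = Vmax,app·[S]/(Km,app + [S]) = 62.2 × 0.979/(3.37 + 0.979) = 14.0 nmol·min⁻¹.

14.0 nmol·min⁻¹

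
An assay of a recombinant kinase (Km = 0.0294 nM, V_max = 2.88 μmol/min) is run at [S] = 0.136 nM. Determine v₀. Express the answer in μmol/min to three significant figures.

2.37 μmol/min

[S]/(Km+[S]) = 0.136/0.1654 = 0.8222, the fractional saturation.
v = 0.8222 × Vmax = 0.8222 × 2.88 = 2.37 μmol/min.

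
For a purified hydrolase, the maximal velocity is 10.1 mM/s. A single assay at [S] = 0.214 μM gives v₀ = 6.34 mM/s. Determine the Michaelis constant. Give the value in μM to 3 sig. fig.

0.127 μM

v/Vmax = 6.34/10.1 = 0.6277 = [S]/(Km+[S]).
So Km + [S] = [S]/0.6277 = 0.3409 μM, giving Km = 0.3409 − 0.214 = 0.127 μM.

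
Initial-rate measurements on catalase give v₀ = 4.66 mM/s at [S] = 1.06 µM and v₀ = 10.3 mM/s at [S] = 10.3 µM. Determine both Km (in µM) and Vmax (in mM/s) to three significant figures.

Km = 1.66 µM; Vmax = 12.0 mM/s

From v = Vmax[S]/(Km+[S]), each point gives Vmax = v(Km+[S])/[S].
Equating: 4.66(Km+1.06)/1.06 = 10.3(Km+10.3)/10.3.
4.396·Km + 4.66 = 1.000·Km + 10.3, so (4.396 − 1.000)·Km = 10.3 − 4.66.
Km = 5.640/3.396 = 1.66 µM; then Vmax = 4.66(1.66+1.06)/1.06 = 12.0 mM/s.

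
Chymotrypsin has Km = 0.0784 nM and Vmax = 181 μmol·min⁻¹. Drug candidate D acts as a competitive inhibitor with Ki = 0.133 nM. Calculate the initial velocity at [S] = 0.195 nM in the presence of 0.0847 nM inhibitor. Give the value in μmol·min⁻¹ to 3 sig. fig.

109 μmol·min⁻¹

α = 1 + [I]/Ki = 1 + 0.0847/0.133 = 1.637.
For a competitive inhibitor, Vmax is unchanged and the apparent Km becomes α·Km: Km,app = 0.128 nM, Vmax,app = 181 μmol·min⁻¹.
v = Vmax,app·[S]/(Km,app + [S]) = 181 × 0.195/(0.128 + 0.195) = 109 μmol·min⁻¹.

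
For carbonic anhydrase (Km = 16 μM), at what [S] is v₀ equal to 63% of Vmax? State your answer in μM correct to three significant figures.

27.2 μM

v/Vmax = [S]/(Km+[S]) = 0.63, so [S] = Km·0.63/(1 − 0.63) = 16 × 1.703.
[S] = 27.2 μM.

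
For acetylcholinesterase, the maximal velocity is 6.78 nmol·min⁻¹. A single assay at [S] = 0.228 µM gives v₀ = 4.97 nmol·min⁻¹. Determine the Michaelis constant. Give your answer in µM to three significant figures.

v/Vmax = 4.97/6.78 = 0.7330 = [S]/(Km+[S]).
So Km + [S] = [S]/0.7330 = 0.3110 µM, giving Km = 0.3110 − 0.228 = 0.0830 µM.

0.0830 µM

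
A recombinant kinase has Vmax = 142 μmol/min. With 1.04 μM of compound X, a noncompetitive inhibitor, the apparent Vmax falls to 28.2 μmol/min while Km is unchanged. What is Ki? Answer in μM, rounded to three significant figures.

Noncompetitive: Vmax,app = Vmax/α with α = 1 + [I]/Ki.
α = Vmax/Vmax,app = 142/28.2 = 5.035.
Ki = [I]/(α − 1) = 1.04/4.035 = 0.258 μM.

0.258 μM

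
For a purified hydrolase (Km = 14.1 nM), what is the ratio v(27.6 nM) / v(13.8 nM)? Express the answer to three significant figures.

1.34

The fractional saturations are [S]/(Km+[S]) = 13.8/27.90 = 0.4946 and 27.6/41.70 = 0.6619.
v₂/v₁ is just their ratio: 0.6619/0.4946 = 1.34.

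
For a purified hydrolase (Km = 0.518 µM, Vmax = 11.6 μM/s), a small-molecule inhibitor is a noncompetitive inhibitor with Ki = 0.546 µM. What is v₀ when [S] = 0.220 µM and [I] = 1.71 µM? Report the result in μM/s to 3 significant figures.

0.837 μM/s

α = 1 + [I]/Ki = 1 + 1.71/0.546 = 4.132.
For a noncompetitive inhibitor, Vmax is reduced to Vmax/α while Km is unchanged: Km,app = 0.518 µM, Vmax,app = 2.81 μM/s.
v = Vmax,app·[S]/(Km,app + [S]) = 2.81 × 0.220/(0.518 + 0.220) = 0.837 μM/s.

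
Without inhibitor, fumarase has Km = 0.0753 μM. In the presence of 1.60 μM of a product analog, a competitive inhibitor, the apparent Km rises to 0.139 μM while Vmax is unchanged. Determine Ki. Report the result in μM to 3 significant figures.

1.89 μM

Competitive: Km,app = α·Km with α = 1 + [I]/Ki.
α = Km,app/Km = 0.139/0.0753 = 1.846.
Ki = [I]/(α − 1) = 1.60/0.8459 = 1.89 μM.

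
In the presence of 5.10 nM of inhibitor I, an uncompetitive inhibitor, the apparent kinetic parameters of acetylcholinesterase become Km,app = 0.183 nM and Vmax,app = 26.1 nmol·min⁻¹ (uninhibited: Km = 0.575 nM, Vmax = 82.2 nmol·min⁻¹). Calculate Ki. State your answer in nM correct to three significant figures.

Uncompetitive: Vmax,app = Vmax/α (and Km,app = Km/α) with α = 1 + [I]/Ki.
α = Vmax/Vmax,app = 82.2/26.1 = 3.149.
Since α = 1 + [I]/Ki, [I]/Ki = 3.149 − 1 = 2.149 and Ki = 5.10/2.149 = 2.37 nM.

2.37 nM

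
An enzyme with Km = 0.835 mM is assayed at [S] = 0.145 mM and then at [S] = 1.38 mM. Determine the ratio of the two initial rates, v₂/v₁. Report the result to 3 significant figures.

Since Vmax cancels, v₂/v₁ = [S]₂(Km+[S]₁) / [S]₁(Km+[S]₂).
= 1.38×(0.835+0.145) / (0.145×(0.835+1.38)) = 1.352/0.3212 = 4.21.

4.21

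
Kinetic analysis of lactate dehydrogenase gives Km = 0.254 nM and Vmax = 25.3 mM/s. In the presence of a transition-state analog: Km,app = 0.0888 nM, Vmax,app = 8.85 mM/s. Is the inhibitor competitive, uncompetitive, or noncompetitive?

Both Km and Vmax decrease by the same factor (~2.86-fold) — characteristic of uncompetitive inhibition.

uncompetitive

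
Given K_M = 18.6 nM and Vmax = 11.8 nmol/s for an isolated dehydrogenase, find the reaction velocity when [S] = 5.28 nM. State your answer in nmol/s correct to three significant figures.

[S]/(Km+[S]) = 5.28/23.88 = 0.2211, the fractional saturation.
v = 0.2211 × Vmax = 0.2211 × 11.8 = 2.61 nmol/s.

2.61 nmol/s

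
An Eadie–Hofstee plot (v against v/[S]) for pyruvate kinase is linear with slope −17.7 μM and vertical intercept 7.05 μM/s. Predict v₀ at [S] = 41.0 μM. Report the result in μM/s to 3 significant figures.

4.92 μM/s

In the Eadie–Hofstee form v = Vmax − Km·(v/[S]), the slope is −Km and the intercept is Vmax, so Km = 17.7 μM and Vmax = 7.05 μM/s.
v = 7.05 × 41.0/(17.7 + 41.0) = 4.92 μM/s.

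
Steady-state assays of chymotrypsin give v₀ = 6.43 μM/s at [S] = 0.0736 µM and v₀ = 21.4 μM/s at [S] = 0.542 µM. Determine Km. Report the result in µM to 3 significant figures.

0.313 µM

From v = Vmax[S]/(Km+[S]), each point gives Vmax = v(Km+[S])/[S].
Equating: 6.43(Km+0.0736)/0.0736 = 21.4(Km+0.542)/0.542.
87.36·Km + 6.43 = 39.48·Km + 21.4, so (87.36 − 39.48)·Km = 21.4 − 6.43.
Km = 14.97/47.88 = 0.313 µM; then Vmax = 6.43(0.313+0.0736)/0.0736 = 33.7 μM/s.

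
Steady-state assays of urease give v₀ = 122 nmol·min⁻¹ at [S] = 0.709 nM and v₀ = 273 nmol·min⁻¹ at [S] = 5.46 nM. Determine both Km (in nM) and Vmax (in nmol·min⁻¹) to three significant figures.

In reciprocal form, 1/v = (Km/Vmax)·(1/[S]) + 1/Vmax. The two points give (1/[S], 1/v) = (1.410, 0.008197) and (0.1832, 0.003663).
Slope = (0.008197 − 0.003663)/(1.410 − 0.1832) = 0.003694; intercept = 0.008197 − 0.003694×1.410 = 0.002986.
Vmax = 1/intercept = 335 nmol·min⁻¹; Km = slope × Vmax = 0.003694 × 335 = 1.24 nM.

Km = 1.24 nM; Vmax = 335 nmol·min⁻¹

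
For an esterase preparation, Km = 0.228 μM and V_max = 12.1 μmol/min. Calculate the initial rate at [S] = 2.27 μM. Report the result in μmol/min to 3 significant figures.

11.0 μmol/min

v = Vmax·[S]/(Km + [S]) = 12.1 × 2.27 / (0.228 + 2.27)
  = 27.47 / 2.498 = 11.0 μmol/min.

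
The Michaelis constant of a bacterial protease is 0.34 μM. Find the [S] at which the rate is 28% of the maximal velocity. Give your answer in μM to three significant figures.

0.132 μM

v/Vmax = [S]/(Km+[S]) = 0.28, so [S] = Km·0.28/(1 − 0.28) = 0.34 × 0.3889.
[S] = 0.132 μM.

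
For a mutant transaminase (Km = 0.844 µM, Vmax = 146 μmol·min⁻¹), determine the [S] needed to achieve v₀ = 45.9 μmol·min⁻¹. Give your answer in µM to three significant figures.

0.387 µM

Rearranging v = Vmax[S]/(Km+[S]) gives [S] = Km·v/(Vmax − v).
[S] = 0.844 × 45.9 / (146 − 45.9) = 38.74/100.1 = 0.387 µM.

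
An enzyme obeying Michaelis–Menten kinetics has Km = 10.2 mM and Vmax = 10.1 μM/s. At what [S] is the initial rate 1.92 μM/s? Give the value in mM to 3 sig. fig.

2.39 mM

The required fractional saturation is v/Vmax = 1.92/10.1 = 0.1901.
Then [S]/(Km+[S]) = 0.1901 ⇒ [S] = 10.2 × 0.1901/(1 − 0.1901) = 2.39 mM.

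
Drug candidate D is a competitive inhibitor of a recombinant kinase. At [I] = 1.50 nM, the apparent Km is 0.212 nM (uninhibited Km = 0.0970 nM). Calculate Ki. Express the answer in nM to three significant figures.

Competitive: Km,app = α·Km with α = 1 + [I]/Ki.
α = Km,app/Km = 0.212/0.0970 = 2.186.
Since α = 1 + [I]/Ki, [I]/Ki = 2.186 − 1 = 1.186 and Ki = 1.50/1.186 = 1.27 nM.

1.27 nM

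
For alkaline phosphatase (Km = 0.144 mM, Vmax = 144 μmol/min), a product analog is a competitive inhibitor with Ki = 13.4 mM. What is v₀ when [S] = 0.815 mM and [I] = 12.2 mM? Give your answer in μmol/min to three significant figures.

With α = 1 + [I]/Ki = 1 + 12.2/13.4 = 1.910, the competitive rate law is v = Vmax[S] / (αKm + [S]).
v = 144×0.815 / (1.910×0.144 + 0.815) = 117.4/1.090 = 108 μmol/min.

108 μmol/min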